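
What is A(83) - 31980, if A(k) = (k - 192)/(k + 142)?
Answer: -7195609/225 ≈ -31981.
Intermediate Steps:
A(k) = (-192 + k)/(142 + k)
A(83) - 31980 = (-192 + 83)/(142 + 83) - 31980 = -109/225 - 31980 = -7195609/225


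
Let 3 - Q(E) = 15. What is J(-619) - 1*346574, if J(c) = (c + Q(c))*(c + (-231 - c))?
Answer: -200813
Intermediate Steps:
Q(E) = -12 (Q(E) = 3 - 1*15 = 3 - 15 = -12)
J(c) = 2772 - 231*c (J(c) = (c - 12)*(c + (-231 - c)) = (-12 + c)*(-231) = 2772 - 231*c)
J(-619) - 1*346574 = (2772 - 231*(-619)) - 1*346574 = (2772 + 142989) - 346574 = 145761 - 346574 = -200813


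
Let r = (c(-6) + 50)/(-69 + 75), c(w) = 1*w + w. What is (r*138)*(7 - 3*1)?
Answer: 3496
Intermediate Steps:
c(w) = 2*w (c(w) = w + w = 2*w)
r = 19/3 (r = (2*(-6) + 50)/(-69 + 75) = (-12 + 50)/6 = 38*(⅙) = 19/3 ≈ 6.3333)
(r*138)*(7 - 3*1) = ((19/3)*138)*(7 - 3*1) = 874*(7 - 3) = 874*4 = 3496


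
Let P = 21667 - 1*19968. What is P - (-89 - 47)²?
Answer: -16797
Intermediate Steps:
P = 1699 (P = 21667 - 19968 = 1699)
P - (-89 - 47)² = 1699 - (-89 - 47)² = 1699 - 1*(-136)² = 1699 - 1*18496 = 1699 - 18496 = -16797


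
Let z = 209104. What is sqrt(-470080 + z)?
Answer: 4*I*sqrt(16311) ≈ 510.86*I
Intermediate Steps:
sqrt(-470080 + z) = sqrt(-470080 + 209104) = sqrt(-260976) = 4*I*sqrt(16311)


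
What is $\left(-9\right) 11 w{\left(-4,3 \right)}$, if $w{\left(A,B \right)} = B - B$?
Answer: $0$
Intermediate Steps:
$w{\left(A,B \right)} = 0$
$\left(-9\right) 11 w{\left(-4,3 \right)} = \left(-9\right) 11 \cdot 0 = \left(-99\right) 0 = 0$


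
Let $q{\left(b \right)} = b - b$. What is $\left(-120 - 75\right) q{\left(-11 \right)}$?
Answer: $0$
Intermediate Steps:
$q{\left(b \right)} = 0$
$\left(-120 - 75\right) q{\left(-11 \right)} = \left(-120 - 75\right) 0 = \left(-195\right) 0 = 0$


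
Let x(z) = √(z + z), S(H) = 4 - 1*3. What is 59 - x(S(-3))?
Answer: 59 - √2 ≈ 57.586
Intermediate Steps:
S(H) = 1 (S(H) = 4 - 3 = 1)
x(z) = √2*√z (x(z) = √(2*z) = √2*√z)
59 - x(S(-3)) = 59 - √2*√1 = 59 - √2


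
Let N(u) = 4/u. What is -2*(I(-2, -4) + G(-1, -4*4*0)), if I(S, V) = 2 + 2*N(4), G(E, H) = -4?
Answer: 0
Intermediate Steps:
I(S, V) = 4 (I(S, V) = 2 + 2*(4/4) = 2 + 2*(4*(¼)) = 2 + 2*1 = 2 + 2 = 4)
-2*(I(-2, -4) + G(-1, -4*4*0)) = -2*(4 - 4) = -2*0 = 0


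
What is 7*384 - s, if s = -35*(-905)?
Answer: -28987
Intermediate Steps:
s = 31675
7*384 - s = 7*384 - 1*31675 = 2688 - 31675 = -28987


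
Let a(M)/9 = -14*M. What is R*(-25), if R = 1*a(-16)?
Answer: -50400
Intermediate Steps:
a(M) = -126*M (a(M) = 9*(-14*M) = -126*M)
R = 2016 (R = 1*(-126*(-16)) = 1*2016 = 2016)
R*(-25) = 2016*(-25) = -50400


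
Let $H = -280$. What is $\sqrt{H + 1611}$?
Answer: $11 \sqrt{11} \approx 36.483$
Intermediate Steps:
$\sqrt{H + 1611} = \sqrt{-280 + 1611} = \sqrt{1331} = 11 \sqrt{11}$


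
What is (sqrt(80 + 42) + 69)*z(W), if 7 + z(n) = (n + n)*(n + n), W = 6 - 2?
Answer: 3933 + 57*sqrt(122) ≈ 4562.6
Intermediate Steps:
W = 4
z(n) = -7 + 4*n**2 (z(n) = -7 + (n + n)*(n + n) = -7 + (2*n)*(2*n) = -7 + 4*n**2)
(sqrt(80 + 42) + 69)*z(W) = (sqrt(80 + 42) + 69)*(-7 + 4*4**2) = (sqrt(122) + 69)*(-7 + 4*16) = (69 + sqrt(122))*(-7 + 64) = (69 + sqrt(122))*57 = 3933 + 57*sqrt(122)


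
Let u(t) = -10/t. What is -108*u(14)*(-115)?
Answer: -62100/7 ≈ -8871.4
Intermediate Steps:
-108*u(14)*(-115) = -(-1080)/14*(-115) = -108*(-5/7)*(-115) = (540/7)*(-115) = -62100/7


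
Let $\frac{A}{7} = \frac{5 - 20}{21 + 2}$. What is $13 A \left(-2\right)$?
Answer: $\frac{2730}{23} \approx 118.7$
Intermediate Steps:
$A = - \frac{105}{23}$ ($A = 7 \frac{5 - 20}{21 + 2} = 7 \left(- \frac{15}{23}\right) = - \frac{105}{23} \approx -4.5652$)
$13 A \left(-2\right) = 13 \left(- \frac{105}{23}\right) \left(-2\right) = \left(- \frac{1365}{23}\right) \left(-2\right) = \frac{2730}{23}$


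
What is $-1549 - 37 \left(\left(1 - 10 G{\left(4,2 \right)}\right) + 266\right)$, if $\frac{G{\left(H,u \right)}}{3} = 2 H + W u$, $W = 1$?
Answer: $-328$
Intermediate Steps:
$G{\left(H,u \right)} = 3 u + 6 H$ ($G{\left(H,u \right)} = 3 \left(2 H + 1 u\right) = 3 \left(2 H + u\right) = 3 \left(u + 2 H\right) = 3 u + 6 H$)
$-1549 - 37 \left(\left(1 - 10 G{\left(4,2 \right)}\right) + 266\right) = -1549 - 37 \left(\left(1 - 10 \left(3 \cdot 2 + 6 \cdot 4\right)\right) + 266\right) = -1549 - 37 \left(\left(1 - 10 \left(6 + 24\right)\right) + 266\right) = -1549 - 37 \left(\left(1 - 300\right) + 266\right) = -1549 - 37 \left(-299 + 266\right) = -1549 - -1221 = -1549 + 1221 = -328$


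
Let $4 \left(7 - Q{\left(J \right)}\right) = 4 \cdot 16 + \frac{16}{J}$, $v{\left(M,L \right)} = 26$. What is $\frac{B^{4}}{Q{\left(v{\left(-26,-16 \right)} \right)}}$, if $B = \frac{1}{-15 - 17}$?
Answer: $- \frac{13}{124780544} \approx -1.0418 \cdot 10^{-7}$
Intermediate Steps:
$B = - \frac{1}{32}$ ($B = \frac{1}{-32} = - \frac{1}{32} \approx -0.03125$)
$Q{\left(J \right)} = -9 - \frac{4}{J}$ ($Q{\left(J \right)} = 7 - \frac{4 \cdot 16 + \frac{16}{J}}{4} = 7 - \frac{64 + \frac{16}{J}}{4} = 7 - \left(16 + \frac{4}{J}\right) = -9 - \frac{4}{J}$)
$\frac{B^{4}}{Q{\left(v{\left(-26,-16 \right)} \right)}} = \frac{\left(- \frac{1}{32}\right)^{4}}{-9 - \frac{4}{26}} = \frac{1}{1048576 \left(-9 - \frac{2}{13}\right)} = \frac{1}{1048576 \left(- \frac{119}{13}\right)} = \frac{1}{1048576} \left(- \frac{13}{119}\right) = - \frac{13}{124780544}$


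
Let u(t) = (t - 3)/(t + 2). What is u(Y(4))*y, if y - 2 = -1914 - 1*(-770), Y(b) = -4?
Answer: -3997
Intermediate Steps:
y = -1142 (y = 2 + (-1914 - 1*(-770)) = 2 + (-1914 + 770) = 2 - 1144 = -1142)
u(t) = (-3 + t)/(2 + t)
u(Y(4))*y = ((-3 - 4)/(2 - 4))*(-1142) = (-7/(-2))*(-1142) = -½*(-7)*(-1142) = (7/2)*(-1142) = -3997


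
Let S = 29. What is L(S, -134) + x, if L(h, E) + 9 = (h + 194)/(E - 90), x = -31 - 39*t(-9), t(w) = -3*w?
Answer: -245055/224 ≈ -1094.0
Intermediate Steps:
x = -1084 (x = -31 - (-117)*(-9) = -31 - 39*27 = -31 - 1053 = -1084)
L(h, E) = -9 + (194 + h)/(-90 + E) (L(h, E) = -9 + (h + 194)/(E - 90) = -9 + (194 + h)/(-90 + E))
L(S, -134) + x = (1004 + 29 - 9*(-134))/(-90 - 134) - 1084 = (1004 + 29 + 1206)/(-224) - 1084 = -1/224*2239 - 1084 = -2239/224 - 1084 = -245055/224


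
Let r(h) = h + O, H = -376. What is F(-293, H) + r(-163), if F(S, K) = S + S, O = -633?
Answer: -1382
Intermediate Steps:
F(S, K) = 2*S
r(h) = -633 + h (r(h) = h - 633 = -633 + h)
F(-293, H) + r(-163) = 2*(-293) + (-633 - 163) = -586 - 796 = -1382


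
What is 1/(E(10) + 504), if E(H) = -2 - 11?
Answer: 1/491 ≈ 0.0020367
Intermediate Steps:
E(H) = -13
1/(E(10) + 504) = 1/(-13 + 504) = 1/491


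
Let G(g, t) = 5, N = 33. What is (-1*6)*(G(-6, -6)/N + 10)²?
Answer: -224450/363 ≈ -618.32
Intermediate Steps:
(-1*6)*(G(-6, -6)/N + 10)² = (-1*6)*(5/33 + 10)² = -6*(5*(1/33) + 10)² = -6*(5/33 + 10)² = -6*(335/33)² = -6*112225/1089 = -224450/363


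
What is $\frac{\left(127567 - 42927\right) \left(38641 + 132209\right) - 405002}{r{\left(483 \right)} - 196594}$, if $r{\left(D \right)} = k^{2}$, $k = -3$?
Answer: $- \frac{14460338998}{196585} \approx -73558.0$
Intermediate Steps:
$r{\left(D \right)} = 9$ ($r{\left(D \right)} = \left(-3\right)^{2} = 9$)
$\frac{\left(127567 - 42927\right) \left(38641 + 132209\right) - 405002}{r{\left(483 \right)} - 196594} = \frac{\left(127567 - 42927\right) \left(38641 + 132209\right) - 405002}{9 - 196594} = \frac{84640 \cdot 170850 - 405002}{-196585} = \left(14460744000 - 405002\right) \left(- \frac{1}{196585}\right) = 14460338998 \left(- \frac{1}{196585}\right) = - \frac{14460338998}{196585}$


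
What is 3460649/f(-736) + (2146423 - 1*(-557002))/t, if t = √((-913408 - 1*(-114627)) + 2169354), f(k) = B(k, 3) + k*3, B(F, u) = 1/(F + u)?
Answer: -2536655717/1618465 + 2703425*√1370573/1370573 ≈ 741.89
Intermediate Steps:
f(k) = 1/(3 + k) + 3*k (f(k) = 1/(k + 3) + k*3 = 1/(3 + k) + 3*k)
t = √1370573 (t = √((-913408 + 114627) + 2169354) = √(-798781 + 2169354) = √1370573 ≈ 1170.7)
3460649/f(-736) + (2146423 - 1*(-557002))/t = 3460649/(((1 + 3*(-736)*(3 - 736))/(3 - 736))) + (2146423 - 1*(-557002))/(√1370573) = 3460649/(((1 + 3*(-736)*(-733))/(-733))) + (2146423 + 557002)*(√1370573/1370573) = 3460649/((-(1 + 1618464)/733)) + 2703425*(√1370573/1370573) = 3460649/((-1/733*1618465)) + 2703425*√1370573/1370573 = 3460649/(-1618465/733) + 2703425*√1370573/1370573 = 3460649*(-733/1618465) + 2703425*√1370573/1370573 = -2536655717/1618465 + 2703425*√1370573/1370573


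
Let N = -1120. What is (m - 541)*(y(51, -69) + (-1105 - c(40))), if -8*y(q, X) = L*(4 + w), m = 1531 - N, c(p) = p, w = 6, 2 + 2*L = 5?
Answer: -9679625/4 ≈ -2.4199e+6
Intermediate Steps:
L = 3/2 (L = -1 + (1/2)*5 = -1 + 5/2 = 3/2 ≈ 1.5000)
m = 2651 (m = 1531 - 1*(-1120) = 1531 + 1120 = 2651)
y(q, X) = -15/8 (y(q, X) = -3*(4 + 6)/16 = -3*10/16 = -1/8*15 = -15/8)
(m - 541)*(y(51, -69) + (-1105 - c(40))) = (2651 - 541)*(-15/8 + (-1105 - 1*40)) = 2110*(-15/8 + (-1105 - 40)) = 2110*(-15/8 - 1145) = 2110*(-9175/8) = -9679625/4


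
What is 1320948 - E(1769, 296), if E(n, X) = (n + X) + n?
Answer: 1317114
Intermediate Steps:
E(n, X) = X + 2*n (E(n, X) = (X + n) + n = X + 2*n)
1320948 - E(1769, 296) = 1320948 - (296 + 2*1769) = 1320948 - (296 + 3538) = 1320948 - 1*3834 = 1320948 - 3834 = 1317114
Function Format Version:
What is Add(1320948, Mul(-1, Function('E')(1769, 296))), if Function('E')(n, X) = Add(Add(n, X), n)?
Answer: 1317114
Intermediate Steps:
Function('E')(n, X) = Add(X, Mul(2, n)) (Function('E')(n, X) = Add(Add(X, n), n) = Add(X, Mul(2, n)))
Add(1320948, Mul(-1, Function('E')(1769, 296))) = Add(1320948, Mul(-1, Add(296, Mul(2, 1769)))) = Add(1320948, Mul(-1, Add(296, 3538))) = Add(1320948, Mul(-1, 3834)) = Add(1320948, -3834) = 1317114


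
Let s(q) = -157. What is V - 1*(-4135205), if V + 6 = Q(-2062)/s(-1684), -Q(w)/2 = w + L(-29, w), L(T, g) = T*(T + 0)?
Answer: 649223801/157 ≈ 4.1352e+6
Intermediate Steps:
L(T, g) = T² (L(T, g) = T*T = T²)
Q(w) = -1682 - 2*w (Q(w) = -2*(w + (-29)²) = -2*(w + 841) = -2*(841 + w) = -1682 - 2*w)
V = -3384/157 (V = -6 + (-1682 - 2*(-2062))/(-157) = -6 + (-1682 + 4124)*(-1/157) = -6 + 2442*(-1/157) = -6 - 2442/157 = -3384/157 ≈ -21.554)
V - 1*(-4135205) = -3384/157 - 1*(-4135205) = -3384/157 + 4135205 = 649223801/157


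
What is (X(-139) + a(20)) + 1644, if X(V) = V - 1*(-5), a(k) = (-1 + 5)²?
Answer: 1526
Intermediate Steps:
a(k) = 16 (a(k) = 4² = 16)
X(V) = 5 + V (X(V) = V + 5 = 5 + V)
(X(-139) + a(20)) + 1644 = ((5 - 139) + 16) + 1644 = (-134 + 16) + 1644 = -118 + 1644 = 1526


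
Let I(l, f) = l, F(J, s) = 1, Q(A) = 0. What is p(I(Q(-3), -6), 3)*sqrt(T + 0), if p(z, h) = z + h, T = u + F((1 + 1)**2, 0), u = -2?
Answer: 3*I ≈ 3.0*I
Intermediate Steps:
T = -1 (T = -2 + 1 = -1)
p(z, h) = h + z
p(I(Q(-3), -6), 3)*sqrt(T + 0) = (3 + 0)*sqrt(-1 + 0) = 3*sqrt(-1) = 3*I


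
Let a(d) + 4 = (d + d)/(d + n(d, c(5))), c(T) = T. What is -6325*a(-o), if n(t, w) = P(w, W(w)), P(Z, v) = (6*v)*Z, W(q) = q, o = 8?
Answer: 1846900/71 ≈ 26013.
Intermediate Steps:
P(Z, v) = 6*Z*v
n(t, w) = 6*w**2 (n(t, w) = 6*w*w = 6*w**2)
a(d) = -4 + 2*d/(150 + d) (a(d) = -4 + (d + d)/(d + 6*5**2) = -4 + (2*d)/(d + 6*25) = -4 + (2*d)/(d + 150) = -4 + (2*d)/(150 + d) = -4 + 2*d/(150 + d))
-6325*a(-o) = -12650*(-300 - (-1)*8)/(150 - 1*8) = -12650*(-300 - 1*(-8))/(150 - 8) = -12650*(-300 + 8)/142 = -12650*(-292)/142 = -6325*(-292/71) = 1846900/71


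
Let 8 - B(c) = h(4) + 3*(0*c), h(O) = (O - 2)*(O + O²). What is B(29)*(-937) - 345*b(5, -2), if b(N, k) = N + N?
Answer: 26534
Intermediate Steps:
h(O) = (-2 + O)*(O + O²)
b(N, k) = 2*N
B(c) = -32 (B(c) = 8 - (4*(-2 + 4² - 1*4) + 3*(0*c)) = 8 - (4*(-2 + 16 - 4) + 3*0) = 8 - (4*10 + 0) = 8 - (40 + 0) = 8 - 1*40 = 8 - 40 = -32)
B(29)*(-937) - 345*b(5, -2) = -32*(-937) - 690*5 = 29984 - 345*10 = 29984 - 3450 = 26534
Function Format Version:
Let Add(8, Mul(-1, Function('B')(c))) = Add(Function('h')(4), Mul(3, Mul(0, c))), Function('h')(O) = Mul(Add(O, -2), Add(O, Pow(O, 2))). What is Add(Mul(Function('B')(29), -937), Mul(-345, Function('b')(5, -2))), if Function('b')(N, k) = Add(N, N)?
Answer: 26534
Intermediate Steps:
Function('h')(O) = Mul(Add(-2, O), Add(O, Pow(O, 2)))
Function('b')(N, k) = Mul(2, N)
Function('B')(c) = -32 (Function('B')(c) = Add(8, Mul(-1, Add(Mul(4, Add(-2, Pow(4, 2), Mul(-1, 4))), Mul(3, Mul(0, c))))) = Add(8, Mul(-1, Add(Mul(4, Add(-2, 16, -4)), Mul(3, 0)))) = Add(8, Mul(-1, Add(Mul(4, 10), 0))) = Add(8, Mul(-1, Add(40, 0))) = Add(8, Mul(-1, 40)) = Add(8, -40) = -32)
Add(Mul(Function('B')(29), -937), Mul(-345, Function('b')(5, -2))) = Add(Mul(-32, -937), Mul(-345, Mul(2, 5))) = Add(29984, Mul(-345, 10)) = Add(29984, -3450) = 26534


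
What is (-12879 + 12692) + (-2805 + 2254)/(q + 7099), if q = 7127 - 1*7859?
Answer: -1191180/6367 ≈ -187.09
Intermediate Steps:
q = -732 (q = 7127 - 7859 = -732)
(-12879 + 12692) + (-2805 + 2254)/(q + 7099) = (-12879 + 12692) + (-2805 + 2254)/(-732 + 7099) = -187 - 551/6367 = -1191180/6367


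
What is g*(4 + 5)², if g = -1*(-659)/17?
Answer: 53379/17 ≈ 3139.9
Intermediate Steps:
g = 659/17 (g = 659*(1/17) = 659/17 ≈ 38.765)
g*(4 + 5)² = 659*(4 + 5)²/17 = (659/17)*9² = (659/17)*81 = 53379/17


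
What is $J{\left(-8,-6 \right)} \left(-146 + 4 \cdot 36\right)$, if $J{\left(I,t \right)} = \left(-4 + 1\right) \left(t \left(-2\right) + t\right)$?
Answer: $36$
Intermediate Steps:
$J{\left(I,t \right)} = 3 t$ ($J{\left(I,t \right)} = - 3 \left(- 2 t + t\right) = - 3 \left(- t\right) = 3 t$)
$J{\left(-8,-6 \right)} \left(-146 + 4 \cdot 36\right) = 3 \left(-6\right) \left(-146 + 4 \cdot 36\right) = - 18 \left(-146 + 144\right) = \left(-18\right) \left(-2\right) = 36$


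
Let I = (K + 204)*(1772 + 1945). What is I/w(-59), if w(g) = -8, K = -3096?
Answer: 2687391/2 ≈ 1.3437e+6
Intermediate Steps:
I = -10749564 (I = (-3096 + 204)*(1772 + 1945) = -2892*3717 = -10749564)
I/w(-59) = -10749564/(-8) = -10749564*(-⅛) = 2687391/2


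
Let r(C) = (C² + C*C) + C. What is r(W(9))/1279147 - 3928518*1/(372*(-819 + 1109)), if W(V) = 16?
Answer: -837515842251/22999063060 ≈ -36.415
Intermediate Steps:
r(C) = C + 2*C² (r(C) = (C² + C²) + C = 2*C² + C = C + 2*C²)
r(W(9))/1279147 - 3928518*1/(372*(-819 + 1109)) = (16*(1 + 2*16))/1279147 - 3928518*1/(372*(-819 + 1109)) = (16*(1 + 32))*(1/1279147) - 3928518/(290*372) = (16*33)*(1/1279147) - 3928518/107880 = 528*(1/1279147) - 3928518*1/107880 = 528/1279147 - 654753/17980 = -837515842251/22999063060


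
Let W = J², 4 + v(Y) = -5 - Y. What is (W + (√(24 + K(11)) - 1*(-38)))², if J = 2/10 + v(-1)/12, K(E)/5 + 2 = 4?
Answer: 75664051/50625 + 17198*√34/225 ≈ 1940.3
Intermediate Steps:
v(Y) = -9 - Y (v(Y) = -4 + (-5 - Y) = -9 - Y)
K(E) = 10 (K(E) = -10 + 5*4 = -10 + 20 = 10)
J = -7/15 (J = 2/10 + (-9 - 1*(-1))/12 = 2*(⅒) + (-9 + 1)*(1/12) = ⅕ - 8*1/12 = ⅕ - ⅔ = -7/15 ≈ -0.46667)
W = 49/225 (W = (-7/15)² = 49/225 ≈ 0.21778)
(W + (√(24 + K(11)) - 1*(-38)))² = (49/225 + (√(24 + 10) - 1*(-38)))² = (49/225 + (√34 + 38))² = (49/225 + (38 + √34))² = (8599/225 + √34)²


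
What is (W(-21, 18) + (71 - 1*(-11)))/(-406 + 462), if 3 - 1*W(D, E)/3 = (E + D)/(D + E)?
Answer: 11/7 ≈ 1.5714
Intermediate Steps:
W(D, E) = 6 (W(D, E) = 9 - 3*(E + D)/(D + E) = 9 - 3*(D + E)/(D + E) = 9 - 3*1 = 9 - 3 = 6)
(W(-21, 18) + (71 - 1*(-11)))/(-406 + 462) = (6 + (71 - 1*(-11)))/(-406 + 462) = (6 + (71 + 11))/56 = (6 + 82)*(1/56) = 88*(1/56) = 11/7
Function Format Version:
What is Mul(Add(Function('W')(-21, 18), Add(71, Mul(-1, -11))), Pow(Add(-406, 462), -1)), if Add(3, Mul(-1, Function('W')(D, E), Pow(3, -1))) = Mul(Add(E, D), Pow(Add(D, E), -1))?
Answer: Rational(11, 7) ≈ 1.5714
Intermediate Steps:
Function('W')(D, E) = 6 (Function('W')(D, E) = Add(9, Mul(-3, Mul(Add(E, D), Pow(Add(D, E), -1)))) = Add(9, Mul(-3, Mul(Add(D, E), Pow(Add(D, E), -1)))) = Add(9, Mul(-3, 1)) = Add(9, -3) = 6)
Mul(Add(Function('W')(-21, 18), Add(71, Mul(-1, -11))), Pow(Add(-406, 462), -1)) = Mul(Add(6, Add(71, Mul(-1, -11))), Pow(Add(-406, 462), -1)) = Mul(Add(6, Add(71, 11)), Pow(56, -1)) = Mul(Add(6, 82), Rational(1, 56)) = Mul(88, Rational(1, 56)) = Rational(11, 7)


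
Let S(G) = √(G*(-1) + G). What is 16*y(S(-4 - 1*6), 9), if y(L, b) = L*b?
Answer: 0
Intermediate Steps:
S(G) = 0 (S(G) = √(-G + G) = √0 = 0)
16*y(S(-4 - 1*6), 9) = 16*(0*9) = 16*0 = 0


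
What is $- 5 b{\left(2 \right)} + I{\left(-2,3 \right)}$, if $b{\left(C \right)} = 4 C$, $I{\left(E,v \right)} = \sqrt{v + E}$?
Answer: $-39$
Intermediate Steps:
$I{\left(E,v \right)} = \sqrt{E + v}$
$- 5 b{\left(2 \right)} + I{\left(-2,3 \right)} = - 5 \cdot 4 \cdot 2 + \sqrt{-2 + 3} = \left(-5\right) 8 + \sqrt{1} = -40 + 1 = -39$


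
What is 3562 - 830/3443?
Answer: 12263136/3443 ≈ 3561.8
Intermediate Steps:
3562 - 830/3443 = 12263136/3443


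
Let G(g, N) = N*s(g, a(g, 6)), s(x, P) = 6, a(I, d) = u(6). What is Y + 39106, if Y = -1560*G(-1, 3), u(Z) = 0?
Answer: 11026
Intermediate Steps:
a(I, d) = 0
G(g, N) = 6*N (G(g, N) = N*6 = 6*N)
Y = -28080 (Y = -9360*3 = -1560*18 = -28080)
Y + 39106 = -28080 + 39106 = 11026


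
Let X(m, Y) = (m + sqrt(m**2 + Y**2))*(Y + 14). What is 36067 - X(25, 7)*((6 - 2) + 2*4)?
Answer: 29767 - 252*sqrt(674) ≈ 23225.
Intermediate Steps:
X(m, Y) = (14 + Y)*(m + sqrt(Y**2 + m**2)) (X(m, Y) = (m + sqrt(Y**2 + m**2))*(14 + Y) = (14 + Y)*(m + sqrt(Y**2 + m**2)))
36067 - X(25, 7)*((6 - 2) + 2*4) = 36067 - (14*25 + 14*sqrt(7**2 + 25**2) + 7*25 + 7*sqrt(7**2 + 25**2))*((6 - 2) + 2*4) = 36067 - (350 + 14*sqrt(49 + 625) + 175 + 7*sqrt(49 + 625))*(4 + 8) = 36067 - (350 + 14*sqrt(674) + 175 + 7*sqrt(674))*12 = 36067 - (525 + 21*sqrt(674))*12 = 36067 - (6300 + 252*sqrt(674)) = 36067 + (-6300 - 252*sqrt(674)) = 29767 - 252*sqrt(674)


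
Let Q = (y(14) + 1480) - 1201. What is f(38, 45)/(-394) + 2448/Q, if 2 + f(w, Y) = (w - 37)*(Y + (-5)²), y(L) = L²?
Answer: 466106/93575 ≈ 4.9811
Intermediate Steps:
Q = 475 (Q = (14² + 1480) - 1201 = (196 + 1480) - 1201 = 1676 - 1201 = 475)
f(w, Y) = -2 + (-37 + w)*(25 + Y) (f(w, Y) = -2 + (w - 37)*(Y + (-5)²) = -2 + (-37 + w)*(Y + 25) = -2 + (-37 + w)*(25 + Y))
f(38, 45)/(-394) + 2448/Q = (-927 - 37*45 + 25*38 + 45*38)/(-394) + 2448/475 = (-927 - 1665 + 950 + 1710)*(-1/394) + 2448*(1/475) = 68*(-1/394) + 2448/475 = -34/197 + 2448/475 = 466106/93575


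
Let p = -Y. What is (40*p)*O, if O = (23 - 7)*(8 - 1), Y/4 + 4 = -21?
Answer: 448000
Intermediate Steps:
Y = -100 (Y = -16 + 4*(-21) = -16 - 84 = -100)
O = 112 (O = 16*7 = 112)
p = 100 (p = -1*(-100) = 100)
(40*p)*O = (40*100)*112 = 4000*112 = 448000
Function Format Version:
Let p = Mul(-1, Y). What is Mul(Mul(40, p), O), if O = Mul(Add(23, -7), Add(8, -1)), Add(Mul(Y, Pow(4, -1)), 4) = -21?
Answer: 448000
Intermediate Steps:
Y = -100 (Y = Add(-16, Mul(4, -21)) = Add(-16, -84) = -100)
O = 112 (O = Mul(16, 7) = 112)
p = 100 (p = Mul(-1, -100) = 100)
Mul(Mul(40, p), O) = Mul(Mul(40, 100), 112) = Mul(4000, 112) = 448000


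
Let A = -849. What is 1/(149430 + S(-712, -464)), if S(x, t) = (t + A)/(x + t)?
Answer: 1176/175730993 ≈ 6.6920e-6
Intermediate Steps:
S(x, t) = (-849 + t)/(t + x) (S(x, t) = (t - 849)/(x + t) = (-849 + t)/(t + x))
1/(149430 + S(-712, -464)) = 1/(149430 + (-849 - 464)/(-464 - 712)) = 1/(149430 - 1313/(-1176)) = 1/(149430 - 1/1176*(-1313)) = 1/(149430 + 1313/1176) = 1/(175730993/1176) = 1176/175730993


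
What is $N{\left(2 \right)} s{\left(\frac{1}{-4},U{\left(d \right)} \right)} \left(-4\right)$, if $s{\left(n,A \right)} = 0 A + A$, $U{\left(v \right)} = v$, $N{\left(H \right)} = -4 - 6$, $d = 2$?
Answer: $80$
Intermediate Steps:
$N{\left(H \right)} = -10$ ($N{\left(H \right)} = -4 - 6 = -10$)
$s{\left(n,A \right)} = A$ ($s{\left(n,A \right)} = 0 + A = A$)
$N{\left(2 \right)} s{\left(\frac{1}{-4},U{\left(d \right)} \right)} \left(-4\right) = \left(-10\right) 2 \left(-4\right) = \left(-20\right) \left(-4\right) = 80$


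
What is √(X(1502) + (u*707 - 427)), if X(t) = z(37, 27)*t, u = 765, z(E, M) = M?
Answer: √580982 ≈ 762.22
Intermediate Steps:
X(t) = 27*t
√(X(1502) + (u*707 - 427)) = √(27*1502 + (765*707 - 427)) = √(40554 + (540855 - 427)) = √(40554 + 540428) = √580982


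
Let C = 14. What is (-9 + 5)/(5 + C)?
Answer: -4/19 ≈ -0.21053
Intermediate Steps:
(-9 + 5)/(5 + C) = (-9 + 5)/(5 + 14) = -4/19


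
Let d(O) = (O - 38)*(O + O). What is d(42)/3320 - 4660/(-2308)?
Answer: 507709/239455 ≈ 2.1203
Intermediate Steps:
d(O) = 2*O*(-38 + O) (d(O) = (-38 + O)*(2*O) = 2*O*(-38 + O))
d(42)/3320 - 4660/(-2308) = (2*42*(-38 + 42))/3320 - 4660/(-2308) = (2*42*4)*(1/3320) - 4660*(-1/2308) = 336*(1/3320) + 1165/577 = 42/415 + 1165/577 = 507709/239455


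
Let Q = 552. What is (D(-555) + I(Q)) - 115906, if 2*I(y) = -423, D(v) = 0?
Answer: -232235/2 ≈ -1.1612e+5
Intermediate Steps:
I(y) = -423/2 (I(y) = (½)*(-423) = -423/2)
(D(-555) + I(Q)) - 115906 = (0 - 423/2) - 115906 = -423/2 - 115906 = -232235/2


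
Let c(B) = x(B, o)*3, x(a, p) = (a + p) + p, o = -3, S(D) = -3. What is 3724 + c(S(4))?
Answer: 3697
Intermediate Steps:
x(a, p) = a + 2*p
c(B) = -18 + 3*B (c(B) = (B + 2*(-3))*3 = (B - 6)*3 = (-6 + B)*3 = -18 + 3*B)
3724 + c(S(4)) = 3724 + (-18 + 3*(-3)) = 3724 + (-18 - 9) = 3724 - 27 = 3697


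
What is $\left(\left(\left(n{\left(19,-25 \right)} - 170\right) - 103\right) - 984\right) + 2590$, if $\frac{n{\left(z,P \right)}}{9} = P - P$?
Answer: $1333$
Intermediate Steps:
$n{\left(z,P \right)} = 0$ ($n{\left(z,P \right)} = 9 \left(P - P\right) = 9 \cdot 0 = 0$)
$\left(\left(\left(n{\left(19,-25 \right)} - 170\right) - 103\right) - 984\right) + 2590 = \left(\left(\left(0 - 170\right) - 103\right) - 984\right) + 2590 = \left(\left(-170 - 103\right) - 984\right) + 2590 = \left(-273 - 984\right) + 2590 = -1257 + 2590 = 1333$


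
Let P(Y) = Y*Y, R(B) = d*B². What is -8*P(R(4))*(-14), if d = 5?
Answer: 716800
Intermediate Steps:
R(B) = 5*B²
P(Y) = Y²
-8*P(R(4))*(-14) = -8*(5*4²)²*(-14) = -8*(5*16)²*(-14) = -8*80²*(-14) = -8*6400*(-14) = -51200*(-14) = 716800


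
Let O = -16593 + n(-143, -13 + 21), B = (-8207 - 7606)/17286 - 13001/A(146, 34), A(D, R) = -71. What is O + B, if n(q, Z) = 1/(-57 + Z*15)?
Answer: -422962184693/25773426 ≈ -16411.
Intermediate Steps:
B = 74537521/409102 (B = (-8207 - 7606)/17286 - 13001/(-71) = -15813*1/17286 - 13001*(-1/71) = -5271/5762 + 13001/71 = 74537521/409102 ≈ 182.20)
n(q, Z) = 1/(-57 + 15*Z)
O = -1045358/63 (O = -16593 + 1/(3*(-19 + 5*(-13 + 21))) = -16593 + 1/(3*(-19 + 5*8)) = -16593 + 1/(3*(-19 + 40)) = -16593 + (⅓)/21 = -16593 + (⅓)*(1/21) = -16593 + 1/63 = -1045358/63 ≈ -16593.)
O + B = -1045358/63 + 74537521/409102 = -422962184693/25773426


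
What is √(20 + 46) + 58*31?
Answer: 1798 + √66 ≈ 1806.1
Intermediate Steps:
√(20 + 46) + 58*31 = √66 + 1798 = 1798 + √66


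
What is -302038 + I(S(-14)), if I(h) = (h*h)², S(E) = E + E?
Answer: 312618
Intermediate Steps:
S(E) = 2*E
I(h) = h⁴ (I(h) = (h²)² = h⁴)
-302038 + I(S(-14)) = -302038 + (2*(-14))⁴ = -302038 + (-28)⁴ = -302038 + 614656 = 312618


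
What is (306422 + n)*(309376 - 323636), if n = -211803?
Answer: -1349266940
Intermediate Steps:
(306422 + n)*(309376 - 323636) = (306422 - 211803)*(309376 - 323636) = 94619*(-14260) = -1349266940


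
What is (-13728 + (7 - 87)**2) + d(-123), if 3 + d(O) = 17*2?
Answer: -7297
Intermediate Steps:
d(O) = 31 (d(O) = -3 + 17*2 = -3 + 34 = 31)
(-13728 + (7 - 87)**2) + d(-123) = (-13728 + (7 - 87)**2) + 31 = (-13728 + (-80)**2) + 31 = (-13728 + 6400) + 31 = -7328 + 31 = -7297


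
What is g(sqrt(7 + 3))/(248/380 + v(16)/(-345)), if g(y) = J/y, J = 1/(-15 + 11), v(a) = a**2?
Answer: 1311*sqrt(10)/4688 ≈ 0.88433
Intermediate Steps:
J = -1/4 (J = 1/(-4) = -1/4 ≈ -0.25000)
g(y) = -1/(4*y)
g(sqrt(7 + 3))/(248/380 + v(16)/(-345)) = (-1/(4*sqrt(7 + 3)))/(248/380 + 16**2/(-345)) = (-sqrt(10)/10/4)/(248*(1/380) + 256*(-1/345)) = (-sqrt(10)/40)/(62/95 - 256/345) = (-sqrt(10)/40)/(-586/6555) = -sqrt(10)/40*(-6555/586) = 1311*sqrt(10)/4688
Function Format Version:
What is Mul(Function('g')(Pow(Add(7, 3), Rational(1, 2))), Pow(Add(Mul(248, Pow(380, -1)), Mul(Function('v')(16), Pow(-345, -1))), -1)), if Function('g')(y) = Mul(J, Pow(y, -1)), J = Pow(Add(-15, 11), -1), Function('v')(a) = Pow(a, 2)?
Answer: Mul(Rational(1311, 4688), Pow(10, Rational(1, 2))) ≈ 0.88433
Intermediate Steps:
J = Rational(-1, 4) (J = Pow(-4, -1) = Rational(-1, 4) ≈ -0.25000)
Function('g')(y) = Mul(Rational(-1, 4), Pow(y, -1))
Mul(Function('g')(Pow(Add(7, 3), Rational(1, 2))), Pow(Add(Mul(248, Pow(380, -1)), Mul(Function('v')(16), Pow(-345, -1))), -1)) = Mul(Mul(Rational(-1, 4), Pow(Pow(Add(7, 3), Rational(1, 2)), -1)), Pow(Add(Mul(248, Pow(380, -1)), Mul(Pow(16, 2), Pow(-345, -1))), -1)) = Mul(Mul(Rational(-1, 4), Pow(Pow(10, Rational(1, 2)), -1)), Pow(Add(Mul(248, Rational(1, 380)), Mul(256, Rational(-1, 345))), -1)) = Mul(Mul(Rational(-1, 4), Mul(Rational(1, 10), Pow(10, Rational(1, 2)))), Pow(Add(Rational(62, 95), Rational(-256, 345)), -1)) = Mul(Mul(Rational(-1, 40), Pow(10, Rational(1, 2))), Pow(Rational(-586, 6555), -1)) = Mul(Mul(Rational(-1, 40), Pow(10, Rational(1, 2))), Rational(-6555, 586)) = Mul(Rational(1311, 4688), Pow(10, Rational(1, 2)))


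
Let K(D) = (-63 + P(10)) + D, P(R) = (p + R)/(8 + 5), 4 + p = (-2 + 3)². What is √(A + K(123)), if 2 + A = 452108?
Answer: √76416145/13 ≈ 672.43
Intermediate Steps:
p = -3 (p = -4 + (-2 + 3)² = -4 + 1² = -4 + 1 = -3)
A = 452106 (A = -2 + 452108 = 452106)
P(R) = -3/13 + R/13 (P(R) = (-3 + R)/(8 + 5) = (-3 + R)/13 = (-3 + R)*(1/13) = -3/13 + R/13)
K(D) = -812/13 + D (K(D) = (-63 + (-3/13 + (1/13)*10)) + D = (-63 + (-3/13 + 10/13)) + D = (-63 + 7/13) + D = -812/13 + D)
√(A + K(123)) = √(452106 + (-812/13 + 123)) = √(452106 + 787/13) = √(5878165/13) = √76416145/13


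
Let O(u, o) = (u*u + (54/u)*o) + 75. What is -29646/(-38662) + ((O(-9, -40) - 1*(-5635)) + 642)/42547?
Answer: 759669944/822476057 ≈ 0.92364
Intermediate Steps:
O(u, o) = 75 + u² + 54*o/u (O(u, o) = (u² + 54*o/u) + 75 = 75 + u² + 54*o/u)
-29646/(-38662) + ((O(-9, -40) - 1*(-5635)) + 642)/42547 = -29646/(-38662) + (((75 + (-9)² + 54*(-40)/(-9)) - 1*(-5635)) + 642)/42547 = -29646*(-1/38662) + (((75 + 81 + 54*(-40)*(-⅑)) + 5635) + 642)*(1/42547) = 14823/19331 + (((75 + 81 + 240) + 5635) + 642)*(1/42547) = 14823/19331 + ((396 + 5635) + 642)*(1/42547) = 14823/19331 + (6031 + 642)*(1/42547) = 14823/19331 + 6673*(1/42547) = 14823/19331 + 6673/42547 = 759669944/822476057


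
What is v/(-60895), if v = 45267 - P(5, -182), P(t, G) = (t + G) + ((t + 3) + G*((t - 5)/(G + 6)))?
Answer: -45436/60895 ≈ -0.74614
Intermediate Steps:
P(t, G) = 3 + G + 2*t + G*(-5 + t)/(6 + G) (P(t, G) = (G + t) + ((3 + t) + G*((-5 + t)/(6 + G))) = (G + t) + ((3 + t) + G*(-5 + t)/(6 + G)) = (G + t) + (3 + t + G*(-5 + t)/(6 + G)) = 3 + G + 2*t + G*(-5 + t)/(6 + G))
v = 45436 (v = 45267 - (18 + (-182)² + 4*(-182) + 12*5 + 3*(-182)*5)/(6 - 182) = 45267 - (18 + 33124 - 728 + 60 - 2730)/(-176) = 45267 - (-1)*29744/176 = 45267 - 1*(-169) = 45267 + 169 = 45436)
v/(-60895) = 45436/(-60895) = 45436*(-1/60895) = -45436/60895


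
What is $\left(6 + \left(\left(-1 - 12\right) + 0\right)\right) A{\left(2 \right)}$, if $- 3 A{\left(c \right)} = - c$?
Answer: $- \frac{14}{3} \approx -4.6667$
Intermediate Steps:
$A{\left(c \right)} = \frac{c}{3}$ ($A{\left(c \right)} = - \frac{\left(-1\right) c}{3} = \frac{c}{3}$)
$\left(6 + \left(\left(-1 - 12\right) + 0\right)\right) A{\left(2 \right)} = \left(6 + \left(\left(-1 - 12\right) + 0\right)\right) \frac{1}{3} \cdot 2 = \left(6 + \left(-13 + 0\right)\right) \frac{2}{3} = \left(6 - 13\right) \frac{2}{3} = \left(-7\right) \frac{2}{3} = - \frac{14}{3}$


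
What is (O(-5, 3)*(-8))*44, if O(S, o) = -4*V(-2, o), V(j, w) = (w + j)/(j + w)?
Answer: 1408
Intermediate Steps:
V(j, w) = 1 (V(j, w) = (j + w)/(j + w) = 1)
O(S, o) = -4 (O(S, o) = -4*1 = -4)
(O(-5, 3)*(-8))*44 = -4*(-8)*44 = 32*44 = 1408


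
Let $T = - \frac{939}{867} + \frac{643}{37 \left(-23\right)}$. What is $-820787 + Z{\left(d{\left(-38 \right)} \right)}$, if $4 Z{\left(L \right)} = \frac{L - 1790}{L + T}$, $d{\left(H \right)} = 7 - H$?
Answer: $- \frac{6970251717635}{8492052} \approx -8.208 \cdot 10^{5}$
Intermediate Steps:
$T = - \frac{452190}{245939}$ ($T = \left(-939\right) \frac{1}{867} + \frac{643}{-851} = - \frac{313}{289} + 643 \left(- \frac{1}{851}\right) = - \frac{313}{289} - \frac{643}{851} = - \frac{452190}{245939} \approx -1.8386$)
$Z{\left(L \right)} = \frac{-1790 + L}{4 \left(- \frac{452190}{245939} + L\right)}$ ($Z{\left(L \right)} = \frac{\left(L - 1790\right) \frac{1}{L - \frac{452190}{245939}}}{4} = \frac{\left(-1790 + L\right) \frac{1}{- \frac{452190}{245939} + L}}{4} = \frac{\frac{1}{- \frac{452190}{245939} + L} \left(-1790 + L\right)}{4} = \frac{-1790 + L}{4 \left(- \frac{452190}{245939} + L\right)}$)
$-820787 + Z{\left(d{\left(-38 \right)} \right)} = -820787 + \frac{245939 \left(-1790 + \left(7 - -38\right)\right)}{4 \left(-452190 + 245939 \left(7 - -38\right)\right)} = -820787 + \frac{245939 \left(-1790 + \left(7 + 38\right)\right)}{4 \left(-452190 + 245939 \left(7 + 38\right)\right)} = -820787 + \frac{245939 \left(-1790 + 45\right)}{4 \left(-452190 + 245939 \cdot 45\right)} = -820787 + \frac{245939}{4} \frac{1}{-452190 + 11067255} \left(-1745\right) = -820787 + \frac{245939}{4} \cdot \frac{1}{10615065} \left(-1745\right) = -820787 - \frac{85832711}{8492052} = - \frac{6970251717635}{8492052}$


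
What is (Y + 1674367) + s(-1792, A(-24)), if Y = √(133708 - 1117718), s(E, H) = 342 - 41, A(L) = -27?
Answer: 1674668 + I*√984010 ≈ 1.6747e+6 + 991.97*I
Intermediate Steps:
s(E, H) = 301
Y = I*√984010 (Y = √(-984010) = I*√984010 ≈ 991.97*I)
(Y + 1674367) + s(-1792, A(-24)) = (I*√984010 + 1674367) + 301 = (1674367 + I*√984010) + 301 = 1674668 + I*√984010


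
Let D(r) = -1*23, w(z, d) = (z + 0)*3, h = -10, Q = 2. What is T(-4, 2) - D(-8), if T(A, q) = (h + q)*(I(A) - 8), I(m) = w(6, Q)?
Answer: -57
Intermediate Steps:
w(z, d) = 3*z (w(z, d) = z*3 = 3*z)
I(m) = 18 (I(m) = 3*6 = 18)
D(r) = -23
T(A, q) = -100 + 10*q (T(A, q) = (-10 + q)*(18 - 8) = (-10 + q)*10 = -100 + 10*q)
T(-4, 2) - D(-8) = (-100 + 10*2) - 1*(-23) = (-100 + 20) + 23 = -80 + 23 = -57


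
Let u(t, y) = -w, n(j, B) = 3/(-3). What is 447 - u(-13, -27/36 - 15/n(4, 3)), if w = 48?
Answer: 495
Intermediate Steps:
n(j, B) = -1 (n(j, B) = 3*(-⅓) = -1)
u(t, y) = -48 (u(t, y) = -1*48 = -48)
447 - u(-13, -27/36 - 15/n(4, 3)) = 447 - 1*(-48) = 447 + 48 = 495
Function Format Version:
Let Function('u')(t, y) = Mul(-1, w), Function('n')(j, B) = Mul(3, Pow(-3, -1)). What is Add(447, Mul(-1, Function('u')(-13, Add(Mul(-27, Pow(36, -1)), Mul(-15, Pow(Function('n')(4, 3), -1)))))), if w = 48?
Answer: 495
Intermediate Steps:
Function('n')(j, B) = -1 (Function('n')(j, B) = Mul(3, Rational(-1, 3)) = -1)
Function('u')(t, y) = -48 (Function('u')(t, y) = Mul(-1, 48) = -48)
Add(447, Mul(-1, Function('u')(-13, Add(Mul(-27, Pow(36, -1)), Mul(-15, Pow(Function('n')(4, 3), -1)))))) = Add(447, Mul(-1, -48)) = Add(447, 48) = 495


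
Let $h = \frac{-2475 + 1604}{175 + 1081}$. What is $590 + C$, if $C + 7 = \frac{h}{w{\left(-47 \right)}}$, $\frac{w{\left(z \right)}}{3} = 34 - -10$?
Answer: $\frac{96655865}{165792} \approx 583.0$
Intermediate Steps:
$h = - \frac{871}{1256} \approx -0.69347$
$w{\left(z \right)} = 132$ ($w{\left(z \right)} = 3 \left(34 - -10\right) = 3 \left(34 + 10\right) = 3 \cdot 44 = 132$)
$C = - \frac{1161415}{165792}$ ($C = -7 - \frac{871}{1256 \cdot 132} = -7 - \frac{871}{165792} = - \frac{1161415}{165792} \approx -7.0053$)
$590 + C = 590 - \frac{1161415}{165792} = \frac{96655865}{165792}$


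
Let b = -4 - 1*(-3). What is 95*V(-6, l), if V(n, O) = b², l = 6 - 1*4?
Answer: 95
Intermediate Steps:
b = -1 (b = -4 + 3 = -1)
l = 2 (l = 6 - 4 = 2)
V(n, O) = 1 (V(n, O) = (-1)² = 1)
95*V(-6, l) = 95*1 = 95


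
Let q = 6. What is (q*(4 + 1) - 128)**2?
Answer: 9604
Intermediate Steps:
(q*(4 + 1) - 128)**2 = (6*(4 + 1) - 128)**2 = (6*5 - 128)**2 = (30 - 128)**2 = (-98)**2 = 9604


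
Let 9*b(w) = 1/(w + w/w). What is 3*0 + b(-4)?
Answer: -1/27 ≈ -0.037037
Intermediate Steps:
b(w) = 1/(9*(1 + w)) (b(w) = 1/(9*(w + w/w)) = 1/(9*(w + 1)) = 1/(9*(1 + w)))
3*0 + b(-4) = 3*0 + 1/(9*(1 - 4)) = 0 + (1/9)/(-3) = 0 + (1/9)*(-1/3) = 0 - 1/27 = -1/27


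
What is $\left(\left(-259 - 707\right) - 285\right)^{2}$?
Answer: $1565001$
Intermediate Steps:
$\left(\left(-259 - 707\right) - 285\right)^{2} = \left(-966 - 285\right)^{2} = \left(-1251\right)^{2} = 1565001$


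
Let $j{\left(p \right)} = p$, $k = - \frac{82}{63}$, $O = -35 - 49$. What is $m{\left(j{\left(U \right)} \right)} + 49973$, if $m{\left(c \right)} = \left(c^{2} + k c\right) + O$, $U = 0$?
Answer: $49889$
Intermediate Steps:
$O = -84$ ($O = -35 - 49 = -84$)
$k = - \frac{82}{63}$ ($k = \left(-82\right) \frac{1}{63} = - \frac{82}{63} \approx -1.3016$)
$m{\left(c \right)} = -84 + c^{2} - \frac{82 c}{63}$ ($m{\left(c \right)} = \left(c^{2} - \frac{82 c}{63}\right) - 84 = -84 + c^{2} - \frac{82 c}{63}$)
$m{\left(j{\left(U \right)} \right)} + 49973 = \left(-84 + 0^{2} - 0\right) + 49973 = \left(-84 + 0 + 0\right) + 49973 = -84 + 49973 = 49889$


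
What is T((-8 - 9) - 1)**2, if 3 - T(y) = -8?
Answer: 121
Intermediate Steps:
T(y) = 11 (T(y) = 3 - 1*(-8) = 3 + 8 = 11)
T((-8 - 9) - 1)**2 = 11**2 = 121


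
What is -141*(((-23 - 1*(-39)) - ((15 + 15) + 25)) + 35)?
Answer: 564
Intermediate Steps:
-141*(((-23 - 1*(-39)) - ((15 + 15) + 25)) + 35) = -141*(((-23 + 39) - (30 + 25)) + 35) = -141*((16 - 1*55) + 35) = -141*((16 - 55) + 35) = -141*(-39 + 35) = -141*(-4) = 564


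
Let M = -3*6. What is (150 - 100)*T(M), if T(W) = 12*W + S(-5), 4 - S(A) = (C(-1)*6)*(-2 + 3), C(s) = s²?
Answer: -10900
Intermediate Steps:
M = -18
S(A) = -2 (S(A) = 4 - (-1)²*6*(-2 + 3) = 4 - 1*6 = 4 - 6 = -2)
T(W) = -2 + 12*W (T(W) = 12*W - 2 = -2 + 12*W)
(150 - 100)*T(M) = (150 - 100)*(-2 + 12*(-18)) = 50*(-2 - 216) = 50*(-218) = -10900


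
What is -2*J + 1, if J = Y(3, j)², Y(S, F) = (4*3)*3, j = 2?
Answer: -2591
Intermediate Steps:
Y(S, F) = 36 (Y(S, F) = 12*3 = 36)
J = 1296 (J = 36² = 1296)
-2*J + 1 = -2*1296 + 1 = -2592 + 1 = -2591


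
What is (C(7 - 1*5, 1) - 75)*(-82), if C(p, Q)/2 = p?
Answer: 5822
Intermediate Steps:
C(p, Q) = 2*p
(C(7 - 1*5, 1) - 75)*(-82) = (2*(7 - 1*5) - 75)*(-82) = (2*(7 - 5) - 75)*(-82) = (2*2 - 75)*(-82) = (4 - 75)*(-82) = -71*(-82) = 5822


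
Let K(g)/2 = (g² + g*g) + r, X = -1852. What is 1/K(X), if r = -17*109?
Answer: 1/13715910 ≈ 7.2908e-8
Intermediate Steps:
r = -1853
K(g) = -3706 + 4*g² (K(g) = 2*((g² + g*g) - 1853) = 2*((g² + g²) - 1853) = 2*(2*g² - 1853) = 2*(-1853 + 2*g²) = -3706 + 4*g²)
1/K(X) = 1/(-3706 + 4*(-1852)²) = 1/(-3706 + 4*3429904) = 1/(-3706 + 13719616) = 1/13715910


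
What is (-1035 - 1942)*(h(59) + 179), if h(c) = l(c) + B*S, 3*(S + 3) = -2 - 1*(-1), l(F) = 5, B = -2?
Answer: -1702844/3 ≈ -5.6762e+5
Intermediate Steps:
S = -10/3 (S = -3 + (-2 - 1*(-1))/3 = -3 + (-2 + 1)/3 = -3 + (⅓)*(-1) = -3 - ⅓ = -10/3 ≈ -3.3333)
h(c) = 35/3 (h(c) = 5 - 2*(-10/3) = 5 + 20/3 = 35/3)
(-1035 - 1942)*(h(59) + 179) = (-1035 - 1942)*(35/3 + 179) = -2977*572/3 = -1702844/3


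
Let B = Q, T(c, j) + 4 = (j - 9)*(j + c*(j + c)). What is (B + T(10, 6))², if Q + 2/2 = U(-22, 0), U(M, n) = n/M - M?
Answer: 231361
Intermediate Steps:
U(M, n) = -M + n/M
T(c, j) = -4 + (-9 + j)*(j + c*(c + j)) (T(c, j) = -4 + (j - 9)*(j + c*(j + c)) = -4 + (-9 + j)*(j + c*(c + j)))
Q = 21 (Q = -1 + (-1*(-22) + 0/(-22)) = -1 + (22 + 0*(-1/22)) = -1 + (22 + 0) = -1 + 22 = 21)
B = 21
(B + T(10, 6))² = (21 + (-4 + 6² - 9*6 - 9*10² + 10*6² + 6*10² - 9*10*6))² = (21 + (-4 + 36 - 54 - 9*100 + 10*36 + 6*100 - 540))² = (21 + (-4 + 36 - 54 - 900 + 360 + 600 - 540))² = (21 - 502)² = (-481)² = 231361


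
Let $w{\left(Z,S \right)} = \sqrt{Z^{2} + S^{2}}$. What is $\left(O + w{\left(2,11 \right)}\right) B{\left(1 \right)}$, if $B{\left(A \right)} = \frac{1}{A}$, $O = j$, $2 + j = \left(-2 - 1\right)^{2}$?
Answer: $7 + 5 \sqrt{5} \approx 18.18$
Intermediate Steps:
$j = 7$ ($j = -2 + \left(-2 - 1\right)^{2} = -2 + \left(-3\right)^{2} = -2 + 9 = 7$)
$O = 7$
$w{\left(Z,S \right)} = \sqrt{S^{2} + Z^{2}}$
$\left(O + w{\left(2,11 \right)}\right) B{\left(1 \right)} = \frac{7 + \sqrt{11^{2} + 2^{2}}}{1} = \left(7 + \sqrt{121 + 4}\right) 1 = \left(7 + \sqrt{125}\right) 1 = \left(7 + 5 \sqrt{5}\right) 1 = 7 + 5 \sqrt{5}$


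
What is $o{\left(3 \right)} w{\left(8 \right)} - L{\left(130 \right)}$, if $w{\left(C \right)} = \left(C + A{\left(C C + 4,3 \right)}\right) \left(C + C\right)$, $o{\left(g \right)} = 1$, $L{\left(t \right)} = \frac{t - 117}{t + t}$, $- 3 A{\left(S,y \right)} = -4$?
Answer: $\frac{8957}{60} \approx 149.28$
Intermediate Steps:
$A{\left(S,y \right)} = \frac{4}{3}$ ($A{\left(S,y \right)} = \left(- \frac{1}{3}\right) \left(-4\right) = \frac{4}{3}$)
$L{\left(t \right)} = \frac{-117 + t}{2 t}$
$w{\left(C \right)} = 2 C \left(\frac{4}{3} + C\right)$ ($w{\left(C \right)} = \left(C + \frac{4}{3}\right) \left(C + C\right) = \left(\frac{4}{3} + C\right) 2 C = 2 C \left(\frac{4}{3} + C\right)$)
$o{\left(3 \right)} w{\left(8 \right)} - L{\left(130 \right)} = 1 \cdot \frac{2}{3} \cdot 8 \left(4 + 3 \cdot 8\right) - \frac{-117 + 130}{2 \cdot 130} = 1 \cdot \frac{2}{3} \cdot 8 \left(4 + 24\right) - \frac{1}{2} \cdot \frac{1}{130} \cdot 13 = 1 \cdot \frac{2}{3} \cdot 8 \cdot 28 - \frac{1}{20} = 1 \cdot \frac{448}{3} - \frac{1}{20} = \frac{448}{3} - \frac{1}{20} = \frac{8957}{60}$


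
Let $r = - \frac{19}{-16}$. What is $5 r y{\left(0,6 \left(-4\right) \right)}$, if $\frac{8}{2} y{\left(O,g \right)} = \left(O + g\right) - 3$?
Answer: $- \frac{2565}{64} \approx -40.078$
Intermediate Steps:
$r = \frac{19}{16}$ ($r = \left(-19\right) \left(- \frac{1}{16}\right) = \frac{19}{16} \approx 1.1875$)
$y{\left(O,g \right)} = - \frac{3}{4} + \frac{O}{4} + \frac{g}{4}$ ($y{\left(O,g \right)} = \frac{\left(O + g\right) - 3}{4} = \frac{-3 + O + g}{4} = - \frac{3}{4} + \frac{O}{4} + \frac{g}{4}$)
$5 r y{\left(0,6 \left(-4\right) \right)} = 5 \cdot \frac{19}{16} \left(- \frac{3}{4} + \frac{1}{4} \cdot 0 + \frac{6 \left(-4\right)}{4}\right) = \frac{95 \left(- \frac{3}{4} + 0 + \frac{1}{4} \left(-24\right)\right)}{16} = \frac{95 \left(- \frac{3}{4} + 0 - 6\right)}{16} = \frac{95}{16} \left(- \frac{27}{4}\right) = - \frac{2565}{64}$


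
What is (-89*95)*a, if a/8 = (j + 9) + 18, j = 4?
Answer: -2096840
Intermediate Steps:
a = 248 (a = 8*((4 + 9) + 18) = 8*(13 + 18) = 8*31 = 248)
(-89*95)*a = -89*95*248 = -8455*248 = -2096840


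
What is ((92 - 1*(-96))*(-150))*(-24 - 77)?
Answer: 2848200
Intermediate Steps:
((92 - 1*(-96))*(-150))*(-24 - 77) = ((92 + 96)*(-150))*(-101) = (188*(-150))*(-101) = -28200*(-101) = 2848200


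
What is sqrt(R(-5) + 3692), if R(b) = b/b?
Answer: sqrt(3693) ≈ 60.770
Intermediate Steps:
R(b) = 1
sqrt(R(-5) + 3692) = sqrt(1 + 3692) = sqrt(3693)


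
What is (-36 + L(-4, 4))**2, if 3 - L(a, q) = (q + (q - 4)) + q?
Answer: 1681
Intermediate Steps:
L(a, q) = 7 - 3*q (L(a, q) = 3 - ((q + (q - 4)) + q) = 3 - ((q + (-4 + q)) + q) = 3 - ((-4 + 2*q) + q) = 3 - (-4 + 3*q) = 3 + (4 - 3*q) = 7 - 3*q)
(-36 + L(-4, 4))**2 = (-36 + (7 - 3*4))**2 = (-36 + (7 - 12))**2 = (-36 - 5)**2 = (-41)**2 = 1681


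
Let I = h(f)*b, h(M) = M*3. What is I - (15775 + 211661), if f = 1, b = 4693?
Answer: -213357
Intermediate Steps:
h(M) = 3*M
I = 14079 (I = (3*1)*4693 = 3*4693 = 14079)
I - (15775 + 211661) = 14079 - (15775 + 211661) = 14079 - 1*227436 = 14079 - 227436 = -213357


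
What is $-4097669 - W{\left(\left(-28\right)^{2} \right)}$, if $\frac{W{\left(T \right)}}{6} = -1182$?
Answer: $-4090577$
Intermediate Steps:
$W{\left(T \right)} = -7092$ ($W{\left(T \right)} = 6 \left(-1182\right) = -7092$)
$-4097669 - W{\left(\left(-28\right)^{2} \right)} = -4097669 - -7092 = -4097669 + 7092 = -4090577$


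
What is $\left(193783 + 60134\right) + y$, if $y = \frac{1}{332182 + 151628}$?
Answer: $\frac{122847583771}{483810} \approx 2.5392 \cdot 10^{5}$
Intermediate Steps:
$y = \frac{1}{483810} \approx 2.0669 \cdot 10^{-6}$
$\left(193783 + 60134\right) + y = \left(193783 + 60134\right) + \frac{1}{483810} = 253917 + \frac{1}{483810} = \frac{122847583771}{483810}$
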